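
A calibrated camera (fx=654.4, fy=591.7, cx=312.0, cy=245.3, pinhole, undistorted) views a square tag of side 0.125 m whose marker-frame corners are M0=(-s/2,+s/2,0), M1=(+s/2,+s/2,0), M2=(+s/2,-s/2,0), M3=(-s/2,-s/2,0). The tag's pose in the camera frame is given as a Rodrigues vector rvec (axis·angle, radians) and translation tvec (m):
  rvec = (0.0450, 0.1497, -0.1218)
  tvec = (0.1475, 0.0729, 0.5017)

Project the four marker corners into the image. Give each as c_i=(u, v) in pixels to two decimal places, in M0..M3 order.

c0=(431.73, 409.22) c1=(598.68, 397.90) c2=(580.52, 249.61) c3=(412.79, 266.55)

Intrinsics K: fx=654.4, fy=591.7, cx=312.0, cy=245.3
Marker side s = 0.125 m; corners in marker frame (Z=0):
  M0 = (-0.0625, +0.0625, 0)
  M1 = (+0.0625, +0.0625, 0)
  M2 = (+0.0625, -0.0625, 0)
  M3 = (-0.0625, -0.0625, 0)
rvec = (0.0450, 0.1497, -0.1218), |rvec| = θ = 0.19817 rad = 11.354°
Rodrigues: sinθ=0.19687, 1−cosθ=0.01957; R = I + sinθ·[k]× + (1−cosθ)·[k]×²:
    [+0.98144 +0.12436 +0.14599]
    [-0.11765 +0.99160 -0.05379]
    [-0.15145 +0.03562 +0.98782]
t = (0.1475, 0.0729, 0.5017) m
M0: Pc = R·M0+t = (+0.09393, +0.14223, +0.51339); u = 654.4·(+0.09393)/0.51339 + 312.0 = 431.7322, v = 591.7·(+0.14223)/0.51339 + 245.3 = 409.2219
M1: Pc = R·M1+t = (+0.21661, +0.12752, +0.49446); u = 654.4·(+0.21661)/0.49446 + 312.0 = 598.6786, v = 591.7·(+0.12752)/0.49446 + 245.3 = 397.9001
M2: Pc = R·M2+t = (+0.20107, +0.00357, +0.49001); u = 654.4·(+0.20107)/0.49001 + 312.0 = 580.5231, v = 591.7·(+0.00357)/0.49001 + 245.3 = 249.6136
M3: Pc = R·M3+t = (+0.07839, +0.01828, +0.50894); u = 654.4·(+0.07839)/0.50894 + 312.0 = 412.7915, v = 591.7·(+0.01828)/0.50894 + 245.3 = 266.5504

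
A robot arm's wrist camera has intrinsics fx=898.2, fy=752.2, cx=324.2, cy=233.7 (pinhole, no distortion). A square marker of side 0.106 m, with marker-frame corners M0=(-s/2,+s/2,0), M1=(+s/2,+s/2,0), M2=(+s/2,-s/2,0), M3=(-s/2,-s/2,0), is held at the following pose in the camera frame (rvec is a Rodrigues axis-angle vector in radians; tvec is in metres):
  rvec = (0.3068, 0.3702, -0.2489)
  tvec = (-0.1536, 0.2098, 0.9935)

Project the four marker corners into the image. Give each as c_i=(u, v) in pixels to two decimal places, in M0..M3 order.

Intrinsics K: fx=898.2, fy=752.2, cx=324.2, cy=233.7
Marker side s = 0.106 m; corners in marker frame (Z=0):
  M0 = (-0.0530, +0.0530, 0)
  M1 = (+0.0530, +0.0530, 0)
  M2 = (+0.0530, -0.0530, 0)
  M3 = (-0.0530, -0.0530, 0)
rvec = (0.3068, 0.3702, -0.2489), |rvec| = θ = 0.54141 rad = 31.021°
Rodrigues: sinθ=0.51535, 1−cosθ=0.14302; R = I + sinθ·[k]× + (1−cosθ)·[k]×²:
    [+0.90291 +0.29233 +0.31512]
    [-0.18150 +0.92385 -0.33699]
    [-0.38964 +0.24707 +0.88721]
t = (-0.1536, 0.2098, 0.9935) m
M0: Pc = R·M0+t = (-0.18596, +0.26838, +1.02725); u = 898.2·(-0.18596)/1.02725 + 324.2 = 161.6004, v = 752.2·(+0.26838)/1.02725 + 233.7 = 430.2238
M1: Pc = R·M1+t = (-0.09025, +0.24914, +0.98594); u = 898.2·(-0.09025)/0.98594 + 324.2 = 241.9797, v = 752.2·(+0.24914)/0.98594 + 233.7 = 423.7781
M2: Pc = R·M2+t = (-0.12124, +0.15122, +0.95975); u = 898.2·(-0.12124)/0.95975 + 324.2 = 210.7363, v = 752.2·(+0.15122)/0.95975 + 233.7 = 352.2146
M3: Pc = R·M3+t = (-0.21695, +0.17046, +1.00106); u = 898.2·(-0.21695)/1.00106 + 324.2 = 129.5431, v = 752.2·(+0.17046)/1.00106 + 233.7 = 361.7815

c0=(161.60, 430.22) c1=(241.98, 423.78) c2=(210.74, 352.21) c3=(129.54, 361.78)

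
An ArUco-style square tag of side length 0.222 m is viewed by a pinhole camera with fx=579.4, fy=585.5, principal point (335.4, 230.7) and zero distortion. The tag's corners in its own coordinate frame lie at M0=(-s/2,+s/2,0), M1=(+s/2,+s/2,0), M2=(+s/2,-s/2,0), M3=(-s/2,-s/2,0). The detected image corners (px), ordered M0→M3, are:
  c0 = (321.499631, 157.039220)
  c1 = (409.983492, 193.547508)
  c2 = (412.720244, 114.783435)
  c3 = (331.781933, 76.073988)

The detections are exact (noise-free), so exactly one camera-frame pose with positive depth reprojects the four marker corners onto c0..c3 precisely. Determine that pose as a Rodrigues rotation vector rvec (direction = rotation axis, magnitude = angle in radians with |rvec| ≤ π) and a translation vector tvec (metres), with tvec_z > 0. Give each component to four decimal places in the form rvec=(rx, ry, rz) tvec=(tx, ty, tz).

Intrinsics K: fx=579.4, fy=585.5, cx=335.4, cy=230.7
Marker side s = 0.222 m; corners in marker frame (Z=0):
  M0 = (-0.1110, +0.1110, 0)
  M1 = (+0.1110, +0.1110, 0)
  M2 = (+0.1110, -0.1110, 0)
  M3 = (-0.1110, -0.1110, 0)
Detected image corners:
  c0 = (321.499631, 157.039220) px
  c1 = (409.983492, 193.547508) px
  c2 = (412.720244, 114.783435) px
  c3 = (331.781933, 76.073988) px
Planar DLT: solve 8×8 A·h = b for H (H[2,2]=1):
  H  [+492.36403 -168.23830 +370.55348]
  H  [+210.51792 +308.41593 +134.31619]
  H  [+0.30216 -0.37801 +1.00000]
B = K⁻¹H; ‖b₁‖=0.777552, ‖b₂‖=0.777552; λ = 2/(‖b₁‖+‖b₂‖) = 1.286087, sign → tz>0 ⇒ λ=+1.286087
r₁ = λ·B[:,0] = (+0.86794,+0.30930,+0.38860); r₂ = λ·B[:,1] = (-0.09201,+0.86901,-0.48616)
r₃ = r₁×r₂ = (-0.48807,+0.38620,+0.78271); SVD([r₁ r₂ r₃]) → R = UVᵀ:
  R  [+0.86794 -0.09201 -0.48807]
  R  [+0.30930 +0.86901 +0.38620]
  R  [+0.38860 -0.48616 +0.78271]
t = (+0.07803, -0.21171, +1.28609) m
tr R = 2.519665; θ = arccos((tr R − 1)/2) = 0.707741 rad = 40.551°
axis k = ((R−Rᵀ)₃₂, (R−Rᵀ)₁₃, (R−Rᵀ)₂₁) / (2 sinθ) = (-0.670926, -0.674240, +0.308642)
rvec = θ·k = (-0.474841, -0.477187, +0.218439)

rvec=(-0.4748, -0.4772, 0.2184) tvec=(0.0780, -0.2117, 1.2861)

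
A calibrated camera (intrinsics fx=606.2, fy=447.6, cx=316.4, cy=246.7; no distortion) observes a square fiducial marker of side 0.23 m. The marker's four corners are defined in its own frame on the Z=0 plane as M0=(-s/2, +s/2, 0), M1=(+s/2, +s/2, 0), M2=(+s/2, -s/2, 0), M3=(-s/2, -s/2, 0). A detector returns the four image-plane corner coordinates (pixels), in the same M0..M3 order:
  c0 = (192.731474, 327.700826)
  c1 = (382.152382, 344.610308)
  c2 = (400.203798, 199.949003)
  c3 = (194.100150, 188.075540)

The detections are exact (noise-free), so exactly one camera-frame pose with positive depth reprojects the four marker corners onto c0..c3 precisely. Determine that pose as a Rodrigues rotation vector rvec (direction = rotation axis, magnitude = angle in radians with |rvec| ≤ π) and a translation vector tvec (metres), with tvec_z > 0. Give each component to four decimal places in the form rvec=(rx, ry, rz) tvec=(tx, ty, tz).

Intrinsics K: fx=606.2, fy=447.6, cx=316.4, cy=246.7
Marker side s = 0.23 m; corners in marker frame (Z=0):
  M0 = (-0.1150, +0.1150, 0)
  M1 = (+0.1150, +0.1150, 0)
  M2 = (+0.1150, -0.1150, 0)
  M3 = (-0.1150, -0.1150, 0)
Detected image corners:
  c0 = (192.731474, 327.700826) px
  c1 = (382.152382, 344.610308) px
  c2 = (400.203798, 199.949003) px
  c3 = (194.100150, 188.075540) px
Planar DLT: solve 8×8 A·h = b for H (H[2,2]=1):
  H  [+802.74205 +63.05201 +289.93424]
  H  [+12.59511 +712.52425 +267.84788]
  H  [-0.19023 +0.35743 +1.00000]
B = K⁻¹H; ‖b₁‖=1.442306, ‖b₂‖=1.442306; λ = 2/(‖b₁‖+‖b₂‖) = 0.693334, sign → tz>0 ⇒ λ=+0.693334
r₁ = λ·B[:,0] = (+0.98697,+0.09220,-0.13189); r₂ = λ·B[:,1] = (-0.05723,+0.96711,+0.24782)
r₃ = r₁×r₂ = (+0.15040,-0.23704,+0.95979); SVD([r₁ r₂ r₃]) → R = UVᵀ:
  R  [+0.98697 -0.05723 +0.15040]
  R  [+0.09220 +0.96711 -0.23704]
  R  [-0.13189 +0.24782 +0.95979]
t = (-0.03027, +0.03276, +0.69333) m
tr R = 2.913867; θ = arccos((tr R − 1)/2) = 0.294548 rad = 16.876°
axis k = ((R−Rᵀ)₃₂, (R−Rᵀ)₁₃, (R−Rᵀ)₂₁) / (2 sinθ) = (+0.835083, +0.486203, +0.257375)
rvec = θ·k = (+0.245972, +0.143210, +0.075809)

rvec=(0.2460, 0.1432, 0.0758) tvec=(-0.0303, 0.0328, 0.6933)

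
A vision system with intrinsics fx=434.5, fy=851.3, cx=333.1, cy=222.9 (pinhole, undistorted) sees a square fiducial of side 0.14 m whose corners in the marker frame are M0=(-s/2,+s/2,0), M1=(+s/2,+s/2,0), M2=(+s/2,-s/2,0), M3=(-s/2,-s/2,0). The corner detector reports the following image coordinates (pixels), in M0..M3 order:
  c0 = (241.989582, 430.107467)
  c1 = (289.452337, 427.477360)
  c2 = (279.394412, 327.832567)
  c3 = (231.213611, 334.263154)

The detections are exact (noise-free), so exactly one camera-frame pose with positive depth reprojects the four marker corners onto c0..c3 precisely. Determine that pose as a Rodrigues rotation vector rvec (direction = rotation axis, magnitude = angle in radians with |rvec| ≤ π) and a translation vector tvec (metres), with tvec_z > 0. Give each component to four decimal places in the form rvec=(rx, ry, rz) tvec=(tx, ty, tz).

rvec=(0.2146, 0.3008, -0.1351) tvec=(-0.1912, 0.2108, 1.1385)

Intrinsics K: fx=434.5, fy=851.3, cx=333.1, cy=222.9
Marker side s = 0.14 m; corners in marker frame (Z=0):
  M0 = (-0.0700, +0.0700, 0)
  M1 = (+0.0700, +0.0700, 0)
  M2 = (+0.0700, -0.0700, 0)
  M3 = (-0.0700, -0.0700, 0)
Detected image corners:
  c0 = (241.989582, 430.107467) px
  c1 = (289.452337, 427.477360) px
  c2 = (279.394412, 327.832567) px
  c3 = (231.213611, 334.263154) px
Planar DLT: solve 8×8 A·h = b for H (H[2,2]=1):
  H  [+271.20822 +117.71867 +260.12107]
  H  [-134.79154 +761.01233 +380.53109]
  H  [-0.27003 +0.16607 +1.00000]
B = K⁻¹H; ‖b₁‖=0.878342, ‖b₂‖=0.878342; λ = 2/(‖b₁‖+‖b₂‖) = 1.138509, sign → tz>0 ⇒ λ=+1.138509
r₁ = λ·B[:,0] = (+0.94633,-0.09977,-0.30743); r₂ = λ·B[:,1] = (+0.16351,+0.96825,+0.18907)
r₃ = r₁×r₂ = (+0.27881,-0.22919,+0.93260); SVD([r₁ r₂ r₃]) → R = UVᵀ:
  R  [+0.94633 +0.16351 +0.27881]
  R  [-0.09977 +0.96825 -0.22919]
  R  [-0.30743 +0.18907 +0.93260]
t = (-0.19122, +0.21081, +1.13851) m
tr R = 2.847177; θ = arccos((tr R − 1)/2) = 0.393459 rad = 22.544°
axis k = ((R−Rᵀ)₃₂, (R−Rᵀ)₁₃, (R−Rᵀ)₂₁) / (2 sinθ) = (+0.545488, +0.764557, -0.343359)
rvec = θ·k = (+0.214627, +0.300821, -0.135098)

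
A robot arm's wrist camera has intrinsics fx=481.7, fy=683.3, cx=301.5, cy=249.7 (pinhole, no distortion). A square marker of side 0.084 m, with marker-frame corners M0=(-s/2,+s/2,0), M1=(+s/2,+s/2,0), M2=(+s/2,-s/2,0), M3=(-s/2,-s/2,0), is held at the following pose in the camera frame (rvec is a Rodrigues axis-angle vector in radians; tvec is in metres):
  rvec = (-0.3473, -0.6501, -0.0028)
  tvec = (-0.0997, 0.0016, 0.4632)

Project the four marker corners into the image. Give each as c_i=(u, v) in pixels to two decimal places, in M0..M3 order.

c0=(155.77, 308.79) c1=(239.07, 315.32) c2=(233.46, 203.97) c3=(154.44, 185.53)

Intrinsics K: fx=481.7, fy=683.3, cx=301.5, cy=249.7
Marker side s = 0.084 m; corners in marker frame (Z=0):
  M0 = (-0.0420, +0.0420, 0)
  M1 = (+0.0420, +0.0420, 0)
  M2 = (+0.0420, -0.0420, 0)
  M3 = (-0.0420, -0.0420, 0)
rvec = (-0.3473, -0.6501, -0.0028), |rvec| = θ = 0.73706 rad = 42.230°
Rodrigues: sinθ=0.67211, 1−cosθ=0.25955; R = I + sinθ·[k]× + (1−cosθ)·[k]×²:
    [+0.79808 +0.11042 -0.59235]
    [+0.10532 +0.94237 +0.31757]
    [+0.59328 -0.31583 +0.74045]
t = (-0.0997, 0.0016, 0.4632) m
M0: Pc = R·M0+t = (-0.12858, +0.03676, +0.42502); u = 481.7·(-0.12858)/0.42502 + 301.5 = 155.7703, v = 683.3·(+0.03676)/0.42502 + 249.7 = 308.7928
M1: Pc = R·M1+t = (-0.06154, +0.04560, +0.47485); u = 481.7·(-0.06154)/0.47485 + 301.5 = 239.0696, v = 683.3·(+0.04560)/0.47485 + 249.7 = 315.3212
M2: Pc = R·M2+t = (-0.07082, -0.03356, +0.50138); u = 481.7·(-0.07082)/0.50138 + 301.5 = 233.4615, v = 683.3·(-0.03356)/0.50138 + 249.7 = 203.9686
M3: Pc = R·M3+t = (-0.13786, -0.04240, +0.45155); u = 481.7·(-0.13786)/0.45155 + 301.5 = 154.4373, v = 683.3·(-0.04240)/0.45155 + 249.7 = 185.5342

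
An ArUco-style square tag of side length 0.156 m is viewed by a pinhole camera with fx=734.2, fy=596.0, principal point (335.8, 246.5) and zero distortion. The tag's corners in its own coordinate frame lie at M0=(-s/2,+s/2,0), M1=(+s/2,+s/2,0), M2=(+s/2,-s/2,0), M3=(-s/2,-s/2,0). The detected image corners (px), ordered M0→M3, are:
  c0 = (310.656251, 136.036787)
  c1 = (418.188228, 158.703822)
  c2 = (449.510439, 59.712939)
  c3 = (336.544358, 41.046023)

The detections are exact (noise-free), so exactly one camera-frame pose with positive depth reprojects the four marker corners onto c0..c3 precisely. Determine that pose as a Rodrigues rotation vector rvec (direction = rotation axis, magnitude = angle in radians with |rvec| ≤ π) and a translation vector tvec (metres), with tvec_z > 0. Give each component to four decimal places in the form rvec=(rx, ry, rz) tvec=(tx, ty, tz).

rvec=(0.1878, 0.3396, 0.2677) tvec=(0.0541, -0.2373, 0.9623)

Intrinsics K: fx=734.2, fy=596.0, cx=335.8, cy=246.5
Marker side s = 0.156 m; corners in marker frame (Z=0):
  M0 = (-0.0780, +0.0780, 0)
  M1 = (+0.0780, +0.0780, 0)
  M2 = (+0.0780, -0.0780, 0)
  M3 = (-0.0780, -0.0780, 0)
Detected image corners:
  c0 = (310.656251, 136.036787) px
  c1 = (418.188228, 158.703822) px
  c2 = (449.510439, 59.712939) px
  c3 = (336.544358, 41.046023) px
Planar DLT: solve 8×8 A·h = b for H (H[2,2]=1):
  H  [+587.36511 -94.16479 +377.11183]
  H  [+101.63661 +644.59839 +99.50821]
  H  [-0.31432 +0.23440 +1.00000]
B = K⁻¹H; ‖b₁‖=1.039141, ‖b₂‖=1.039141; λ = 2/(‖b₁‖+‖b₂‖) = 0.962334, sign → tz>0 ⇒ λ=+0.962334
r₁ = λ·B[:,0] = (+0.90822,+0.28921,-0.30248); r₂ = λ·B[:,1] = (-0.22659,+0.94751,+0.22557)
r₃ = r₁×r₂ = (+0.35184,-0.13633,+0.92608); SVD([r₁ r₂ r₃]) → R = UVᵀ:
  R  [+0.90822 -0.22659 +0.35184]
  R  [+0.28921 +0.94751 -0.13633]
  R  [-0.30248 +0.22557 +0.92608]
t = (+0.05415, -0.23734, +0.96233) m
tr R = 2.781805; θ = arccos((tr R − 1)/2) = 0.471468 rad = 27.013°
axis k = ((R−Rᵀ)₃₂, (R−Rᵀ)₁₃, (R−Rᵀ)₂₁) / (2 sinθ) = (+0.398404, +0.720312, +0.567825)
rvec = θ·k = (+0.187835, +0.339604, +0.267711)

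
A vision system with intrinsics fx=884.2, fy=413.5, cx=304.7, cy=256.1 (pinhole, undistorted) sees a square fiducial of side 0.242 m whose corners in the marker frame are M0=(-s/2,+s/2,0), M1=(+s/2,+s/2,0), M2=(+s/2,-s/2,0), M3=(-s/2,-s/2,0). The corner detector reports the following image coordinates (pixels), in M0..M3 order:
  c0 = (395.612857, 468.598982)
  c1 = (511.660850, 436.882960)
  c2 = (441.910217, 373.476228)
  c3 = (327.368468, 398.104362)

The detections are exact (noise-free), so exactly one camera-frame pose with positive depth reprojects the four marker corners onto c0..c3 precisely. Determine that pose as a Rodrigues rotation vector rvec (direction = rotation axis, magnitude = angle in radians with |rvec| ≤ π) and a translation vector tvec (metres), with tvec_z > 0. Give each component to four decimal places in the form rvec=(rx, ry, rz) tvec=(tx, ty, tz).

rvec=(-0.4856, -0.4411, -0.3521) tvec=(0.1908, 0.5697, 1.4580)

Intrinsics K: fx=884.2, fy=413.5, cx=304.7, cy=256.1
Marker side s = 0.242 m; corners in marker frame (Z=0):
  M0 = (-0.1210, +0.1210, 0)
  M1 = (+0.1210, +0.1210, 0)
  M2 = (+0.1210, -0.1210, 0)
  M3 = (-0.1210, -0.1210, 0)
Detected image corners:
  c0 = (395.612857, 468.598982) px
  c1 = (511.660850, 436.882960) px
  c2 = (441.910217, 373.476228) px
  c3 = (327.368468, 398.104362) px
Planar DLT: solve 8×8 A·h = b for H (H[2,2]=1):
  H  [+615.19882 +179.50630 +420.39614]
  H  [+22.94443 +170.30428 +417.67914]
  H  [+0.33132 -0.25226 +1.00000]
B = K⁻¹H; ‖b₁‖=0.685885, ‖b₂‖=0.685885; λ = 2/(‖b₁‖+‖b₂‖) = 1.457969, sign → tz>0 ⇒ λ=+1.457969
r₁ = λ·B[:,0] = (+0.84795,-0.21828,+0.48305); r₂ = λ·B[:,1] = (+0.42273,+0.82827,-0.36779)
r₃ = r₁×r₂ = (-0.31982,+0.51607,+0.79460); SVD([r₁ r₂ r₃]) → R = UVᵀ:
  R  [+0.84795 +0.42273 -0.31982]
  R  [-0.21828 +0.82827 +0.51607]
  R  [+0.48305 -0.36779 +0.79460]
t = (+0.19077, +0.56972, +1.45797) m
tr R = 2.470816; θ = arccos((tr R − 1)/2) = 0.744528 rad = 42.658°
axis k = ((R−Rᵀ)₃₂, (R−Rᵀ)₁₃, (R−Rᵀ)₂₁) / (2 sinθ) = (-0.652173, -0.592417, -0.472983)
rvec = θ·k = (-0.485561, -0.441071, -0.352149)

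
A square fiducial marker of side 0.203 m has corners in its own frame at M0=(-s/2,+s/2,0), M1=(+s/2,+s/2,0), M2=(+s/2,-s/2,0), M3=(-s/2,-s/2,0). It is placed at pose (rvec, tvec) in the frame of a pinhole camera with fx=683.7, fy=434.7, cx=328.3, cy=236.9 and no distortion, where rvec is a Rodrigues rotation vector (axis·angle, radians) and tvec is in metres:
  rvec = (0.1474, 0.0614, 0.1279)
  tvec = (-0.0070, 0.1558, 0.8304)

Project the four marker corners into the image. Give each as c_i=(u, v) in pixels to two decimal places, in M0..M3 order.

c0=(231.95, 360.54) c1=(394.23, 375.89) c2=(417.71, 274.24) c3=(249.09, 259.62)

Intrinsics K: fx=683.7, fy=434.7, cx=328.3, cy=236.9
Marker side s = 0.203 m; corners in marker frame (Z=0):
  M0 = (-0.1015, +0.1015, 0)
  M1 = (+0.1015, +0.1015, 0)
  M2 = (+0.1015, -0.1015, 0)
  M3 = (-0.1015, -0.1015, 0)
rvec = (0.1474, 0.0614, 0.1279), |rvec| = θ = 0.20459 rad = 11.722°
Rodrigues: sinθ=0.20316, 1−cosθ=0.02085; R = I + sinθ·[k]× + (1−cosθ)·[k]×²:
    [+0.98997 -0.12250 +0.07037]
    [+0.13152 +0.98102 -0.14246]
    [-0.05158 +0.15029 +0.98730]
t = (-0.0070, 0.1558, 0.8304) m
M0: Pc = R·M0+t = (-0.11992, +0.24202, +0.85089); u = 683.7·(-0.11992)/0.85089 + 328.3 = 231.9462, v = 434.7·(+0.24202)/0.85089 + 236.9 = 360.5449
M1: Pc = R·M1+t = (+0.08105, +0.26872, +0.84042); u = 683.7·(+0.08105)/0.84042 + 328.3 = 394.2346, v = 434.7·(+0.26872)/0.84042 + 236.9 = 375.8949
M2: Pc = R·M2+t = (+0.10592, +0.06958, +0.80991); u = 683.7·(+0.10592)/0.80991 + 328.3 = 417.7107, v = 434.7·(+0.06958)/0.80991 + 236.9 = 274.2429
M3: Pc = R·M3+t = (-0.09505, +0.04288, +0.82038); u = 683.7·(-0.09505)/0.82038 + 328.3 = 249.0874, v = 434.7·(+0.04288)/0.82038 + 236.9 = 259.6194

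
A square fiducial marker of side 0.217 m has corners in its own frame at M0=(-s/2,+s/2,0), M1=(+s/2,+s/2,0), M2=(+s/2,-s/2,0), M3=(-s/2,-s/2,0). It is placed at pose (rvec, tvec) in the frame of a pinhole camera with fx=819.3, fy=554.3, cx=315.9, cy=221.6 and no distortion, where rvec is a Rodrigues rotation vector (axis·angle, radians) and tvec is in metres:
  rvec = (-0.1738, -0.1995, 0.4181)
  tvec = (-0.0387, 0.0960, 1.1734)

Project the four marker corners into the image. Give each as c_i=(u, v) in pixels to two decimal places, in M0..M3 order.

Intrinsics K: fx=819.3, fy=554.3, cx=315.9, cy=221.6
Marker side s = 0.217 m; corners in marker frame (Z=0):
  M0 = (-0.1085, +0.1085, 0)
  M1 = (+0.1085, +0.1085, 0)
  M2 = (+0.1085, -0.1085, 0)
  M3 = (-0.1085, -0.1085, 0)
rvec = (-0.1738, -0.1995, 0.4181), |rvec| = θ = 0.49479 rad = 28.349°
Rodrigues: sinθ=0.47484, 1−cosθ=0.11993; R = I + sinθ·[k]× + (1−cosθ)·[k]×²:
    [+0.89487 -0.38426 -0.22706]
    [+0.41823 +0.89957 +0.12593]
    [+0.15586 -0.20766 +0.96570]
t = (-0.0387, 0.0960, 1.1734) m
M0: Pc = R·M0+t = (-0.17749, +0.14822, +1.13396); u = 819.3·(-0.17749)/1.13396 + 315.9 = 187.6643, v = 554.3·(+0.14822)/1.13396 + 221.6 = 294.0550
M1: Pc = R·M1+t = (+0.01670, +0.23898, +1.16778); u = 819.3·(+0.01670)/1.16778 + 315.9 = 327.6170, v = 554.3·(+0.23898)/1.16778 + 221.6 = 335.0352
M2: Pc = R·M2+t = (+0.10009, +0.04378, +1.21284); u = 819.3·(+0.10009)/1.21284 + 315.9 = 383.5099, v = 554.3·(+0.04378)/1.21284 + 221.6 = 241.6065
M3: Pc = R·M3+t = (-0.09410, -0.04698, +1.17902); u = 819.3·(-0.09410)/1.17902 + 315.9 = 250.5095, v = 554.3·(-0.04698)/1.17902 + 221.6 = 199.5123

c0=(187.66, 294.05) c1=(327.62, 335.04) c2=(383.51, 241.61) c3=(250.51, 199.51)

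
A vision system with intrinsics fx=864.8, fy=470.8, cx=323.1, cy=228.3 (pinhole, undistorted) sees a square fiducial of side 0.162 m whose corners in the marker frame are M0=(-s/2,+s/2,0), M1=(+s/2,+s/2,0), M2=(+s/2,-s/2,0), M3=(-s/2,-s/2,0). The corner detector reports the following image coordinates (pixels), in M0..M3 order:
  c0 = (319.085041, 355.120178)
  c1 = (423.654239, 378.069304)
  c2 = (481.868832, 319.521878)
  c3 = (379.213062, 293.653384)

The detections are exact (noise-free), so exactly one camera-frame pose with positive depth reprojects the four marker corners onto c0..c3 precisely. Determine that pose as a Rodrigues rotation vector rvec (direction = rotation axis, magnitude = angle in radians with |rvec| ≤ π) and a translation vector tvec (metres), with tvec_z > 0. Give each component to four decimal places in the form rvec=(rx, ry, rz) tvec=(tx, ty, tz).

rvec=(0.1271, -0.2991, 0.4705) tvec=(0.1013, 0.2561, 1.1096)

Intrinsics K: fx=864.8, fy=470.8, cx=323.1, cy=228.3
Marker side s = 0.162 m; corners in marker frame (Z=0):
  M0 = (-0.0810, +0.0810, 0)
  M1 = (+0.0810, +0.0810, 0)
  M2 = (+0.0810, -0.0810, 0)
  M3 = (-0.0810, -0.0810, 0)
Detected image corners:
  c0 = (319.085041, 355.120178) px
  c1 = (423.654239, 378.069304) px
  c2 = (481.868832, 319.521878) px
  c3 = (379.213062, 293.653384) px
Planar DLT: solve 8×8 A·h = b for H (H[2,2]=1):
  H  [+752.40567 -346.40902 +402.02400]
  H  [+245.33027 +385.91664 +336.98271]
  H  [+0.28133 +0.04667 +1.00000]
B = K⁻¹H; ‖b₁‖=0.901238, ‖b₂‖=0.901238; λ = 2/(‖b₁‖+‖b₂‖) = 1.109585, sign → tz>0 ⇒ λ=+1.109585
r₁ = λ·B[:,0] = (+0.84875,+0.42682,+0.31216); r₂ = λ·B[:,1] = (-0.46381,+0.88442,+0.05178)
r₃ = r₁×r₂ = (-0.25398,-0.18873,+0.94862); SVD([r₁ r₂ r₃]) → R = UVᵀ:
  R  [+0.84875 -0.46381 -0.25398]
  R  [+0.42682 +0.88442 -0.18873]
  R  [+0.31216 +0.05178 +0.94862]
t = (+0.10126, +0.25614, +1.10958) m
tr R = 2.681791; θ = arccos((tr R − 1)/2) = 0.571861 rad = 32.765°
axis k = ((R−Rᵀ)₃₂, (R−Rᵀ)₁₃, (R−Rᵀ)₂₁) / (2 sinθ) = (+0.222203, -0.523039, +0.822834)
rvec = θ·k = (+0.127069, -0.299106, +0.470547)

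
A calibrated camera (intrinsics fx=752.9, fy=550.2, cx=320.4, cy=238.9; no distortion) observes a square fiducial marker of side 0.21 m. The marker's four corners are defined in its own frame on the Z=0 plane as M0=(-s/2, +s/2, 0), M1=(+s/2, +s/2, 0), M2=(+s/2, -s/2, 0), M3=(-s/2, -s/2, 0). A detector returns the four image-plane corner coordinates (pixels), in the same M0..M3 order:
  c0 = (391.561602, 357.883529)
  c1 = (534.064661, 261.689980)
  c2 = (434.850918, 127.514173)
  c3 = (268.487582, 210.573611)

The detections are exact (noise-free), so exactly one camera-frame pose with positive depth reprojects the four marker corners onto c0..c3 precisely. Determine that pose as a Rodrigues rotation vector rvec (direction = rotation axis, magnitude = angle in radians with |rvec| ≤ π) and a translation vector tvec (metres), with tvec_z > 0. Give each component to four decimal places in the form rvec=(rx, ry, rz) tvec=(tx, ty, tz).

rvec=(0.0669, -0.4984, -0.5758) tvec=(0.0860, -0.0004, 0.6916)

Intrinsics K: fx=752.9, fy=550.2, cx=320.4, cy=238.9
Marker side s = 0.21 m; corners in marker frame (Z=0):
  M0 = (-0.1050, +0.1050, 0)
  M1 = (+0.1050, +0.1050, 0)
  M2 = (+0.1050, -0.1050, 0)
  M3 = (-0.1050, -0.1050, 0)
Detected image corners:
  c0 = (391.561602, 357.883529) px
  c1 = (534.064661, 261.689980) px
  c2 = (434.850918, 127.514173) px
  c3 = (268.487582, 210.573611) px
Planar DLT: solve 8×8 A·h = b for H (H[2,2]=1):
  H  [+988.62753 +641.66779 +413.98079]
  H  [-277.85553 +736.42996 +238.57710]
  H  [+0.62600 +0.28520 +1.00000]
B = K⁻¹H; ‖b₁‖=1.445994, ‖b₂‖=1.445994; λ = 2/(‖b₁‖+‖b₂‖) = 0.691566, sign → tz>0 ⇒ λ=+0.691566
r₁ = λ·B[:,0] = (+0.72386,-0.53722,+0.43292); r₂ = λ·B[:,1] = (+0.50546,+0.84000,+0.19723)
r₃ = r₁×r₂ = (-0.46961,+0.07605,+0.87959); SVD([r₁ r₂ r₃]) → R = UVᵀ:
  R  [+0.72386 +0.50546 -0.46961]
  R  [-0.53722 +0.84000 +0.07605]
  R  [+0.43292 +0.19723 +0.87959]
t = (+0.08596, -0.00041, +0.69157) m
tr R = 2.443454; θ = arccos((tr R − 1)/2) = 0.764502 rad = 43.803°
axis k = ((R−Rᵀ)₃₂, (R−Rᵀ)₁₃, (R−Rᵀ)₂₁) / (2 sinθ) = (+0.087536, -0.651952, -0.753191)
rvec = θ·k = (+0.066922, -0.498419, -0.575816)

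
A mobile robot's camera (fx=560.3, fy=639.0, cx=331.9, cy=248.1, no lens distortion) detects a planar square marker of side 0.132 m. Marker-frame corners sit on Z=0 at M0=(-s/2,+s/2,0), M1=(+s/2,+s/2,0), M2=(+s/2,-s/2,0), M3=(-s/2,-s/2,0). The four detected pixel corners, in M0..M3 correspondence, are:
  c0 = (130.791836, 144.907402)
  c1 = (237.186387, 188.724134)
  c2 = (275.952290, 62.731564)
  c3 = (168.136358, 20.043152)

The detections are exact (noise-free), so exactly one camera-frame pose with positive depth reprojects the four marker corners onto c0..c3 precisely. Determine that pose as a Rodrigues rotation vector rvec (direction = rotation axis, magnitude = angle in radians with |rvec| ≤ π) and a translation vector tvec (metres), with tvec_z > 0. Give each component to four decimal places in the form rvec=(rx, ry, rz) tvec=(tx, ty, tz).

rvec=(0.0329, 0.0655, 0.3469) tvec=(-0.1474, -0.1438, 0.6387)

Intrinsics K: fx=560.3, fy=639.0, cx=331.9, cy=248.1
Marker side s = 0.132 m; corners in marker frame (Z=0):
  M0 = (-0.0660, +0.0660, 0)
  M1 = (+0.0660, +0.0660, 0)
  M2 = (+0.0660, -0.0660, 0)
  M3 = (-0.0660, -0.0660, 0)
Detected image corners:
  c0 = (130.791836, 144.907402) px
  c1 = (237.186387, 188.724134) px
  c2 = (275.952290, 62.731564) px
  c3 = (168.136358, 20.043152) px
Planar DLT: solve 8×8 A·h = b for H (H[2,2]=1):
  H  [+792.78369 -274.46093 +202.60759]
  H  [+318.15491 +957.26750 +104.25225]
  H  [-0.09160 +0.06799 +1.00000]
B = K⁻¹H; ‖b₁‖=1.565718, ‖b₂‖=1.565718; λ = 2/(‖b₁‖+‖b₂‖) = 0.638685, sign → tz>0 ⇒ λ=+0.638685
r₁ = λ·B[:,0] = (+0.93835,+0.34071,-0.05850); r₂ = λ·B[:,1] = (-0.33858,+0.93993,+0.04343)
r₃ = r₁×r₂ = (+0.06978,-0.02094,+0.99734); SVD([r₁ r₂ r₃]) → R = UVᵀ:
  R  [+0.93835 -0.33858 +0.06978]
  R  [+0.34071 +0.93993 -0.02094]
  R  [-0.05850 +0.04343 +0.99734]
t = (-0.14738, -0.14378, +0.63868) m
tr R = 2.875623; θ = arccos((tr R − 1)/2) = 0.354525 rad = 20.313°
axis k = ((R−Rᵀ)₃₂, (R−Rᵀ)₁₃, (R−Rᵀ)₂₁) / (2 sinθ) = (+0.092709, +0.184769, +0.978399)
rvec = θ·k = (+0.032868, +0.065505, +0.346867)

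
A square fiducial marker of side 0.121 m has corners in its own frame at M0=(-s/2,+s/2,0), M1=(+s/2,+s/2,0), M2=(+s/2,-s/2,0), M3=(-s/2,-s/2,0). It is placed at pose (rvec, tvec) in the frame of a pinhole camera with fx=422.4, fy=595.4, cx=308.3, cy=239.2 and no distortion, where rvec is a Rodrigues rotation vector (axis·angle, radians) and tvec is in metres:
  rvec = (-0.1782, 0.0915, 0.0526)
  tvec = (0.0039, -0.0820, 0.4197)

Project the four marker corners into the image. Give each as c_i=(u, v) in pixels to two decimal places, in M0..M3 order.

Intrinsics K: fx=422.4, fy=595.4, cx=308.3, cy=239.2
Marker side s = 0.121 m; corners in marker frame (Z=0):
  M0 = (-0.0605, +0.0605, 0)
  M1 = (+0.0605, +0.0605, 0)
  M2 = (+0.0605, -0.0605, 0)
  M3 = (-0.0605, -0.0605, 0)
rvec = (-0.1782, 0.0915, 0.0526), |rvec| = θ = 0.20711 rad = 11.866°
Rodrigues: sinθ=0.20563, 1−cosθ=0.02137; R = I + sinθ·[k]× + (1−cosθ)·[k]×²:
    [+0.99445 -0.06035 +0.08618]
    [+0.04410 +0.98280 +0.17933]
    [-0.09552 -0.17453 +0.98001]
t = (0.0039, -0.0820, 0.4197) m
M0: Pc = R·M0+t = (-0.05992, -0.02521, +0.41492); u = 422.4·(-0.05992)/0.41492 + 308.3 = 247.3045, v = 595.4·(-0.02521)/0.41492 + 239.2 = 203.0261
M1: Pc = R·M1+t = (+0.06041, -0.01987, +0.40336); u = 422.4·(+0.06041)/0.40336 + 308.3 = 371.5646, v = 595.4·(-0.01987)/0.40336 + 239.2 = 209.8664
M2: Pc = R·M2+t = (+0.06772, -0.13879, +0.42448); u = 422.4·(+0.06772)/0.42448 + 308.3 = 375.6835, v = 595.4·(-0.13879)/0.42448 + 239.2 = 44.5235
M3: Pc = R·M3+t = (-0.05261, -0.14413, +0.43604); u = 422.4·(-0.05261)/0.43604 + 308.3 = 257.3324, v = 595.4·(-0.14413)/0.43604 + 239.2 = 42.3970

c0=(247.30, 203.03) c1=(371.56, 209.87) c2=(375.68, 44.52) c3=(257.33, 42.40)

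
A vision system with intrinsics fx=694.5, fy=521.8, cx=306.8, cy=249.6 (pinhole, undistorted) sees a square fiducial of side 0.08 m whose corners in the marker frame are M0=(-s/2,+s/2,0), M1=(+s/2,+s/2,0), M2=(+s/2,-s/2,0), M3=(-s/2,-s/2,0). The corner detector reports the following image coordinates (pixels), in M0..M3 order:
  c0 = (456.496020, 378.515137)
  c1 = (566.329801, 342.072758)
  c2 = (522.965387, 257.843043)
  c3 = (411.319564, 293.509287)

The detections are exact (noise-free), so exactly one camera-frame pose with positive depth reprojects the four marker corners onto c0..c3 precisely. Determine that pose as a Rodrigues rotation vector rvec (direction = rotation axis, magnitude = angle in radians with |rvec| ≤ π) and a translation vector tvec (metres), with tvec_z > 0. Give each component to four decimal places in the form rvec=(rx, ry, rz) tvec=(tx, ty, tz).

Intrinsics K: fx=694.5, fy=521.8, cx=306.8, cy=249.6
Marker side s = 0.08 m; corners in marker frame (Z=0):
  M0 = (-0.0400, +0.0400, 0)
  M1 = (+0.0400, +0.0400, 0)
  M2 = (+0.0400, -0.0400, 0)
  M3 = (-0.0400, -0.0400, 0)
Detected image corners:
  c0 = (456.496020, 378.515137) px
  c1 = (566.329801, 342.072758) px
  c2 = (522.965387, 257.843043) px
  c3 = (411.319564, 293.509287) px
Planar DLT: solve 8×8 A·h = b for H (H[2,2]=1):
  H  [+1468.55334 +619.65084 +489.77966]
  H  [-395.87433 +1100.80920 +318.09021]
  H  [+0.17243 +0.13561 +1.00000]
B = K⁻¹H; ‖b₁‖=2.211841, ‖b₂‖=2.211841; λ = 2/(‖b₁‖+‖b₂‖) = 0.452112, sign → tz>0 ⇒ λ=+0.452112
r₁ = λ·B[:,0] = (+0.92157,-0.38030,+0.07796); r₂ = λ·B[:,1] = (+0.37630,+0.92447,+0.06131)
r₃ = r₁×r₂ = (-0.09539,-0.02716,+0.99507); SVD([r₁ r₂ r₃]) → R = UVᵀ:
  R  [+0.92157 +0.37630 -0.09539]
  R  [-0.38030 +0.92447 -0.02716]
  R  [+0.07796 +0.06131 +0.99507]
t = (+0.11912, +0.05934, +0.45211) m
tr R = 2.841109; θ = arccos((tr R − 1)/2) = 0.401298 rad = 22.993°
axis k = ((R−Rᵀ)₃₂, (R−Rᵀ)₁₃, (R−Rᵀ)₂₁) / (2 sinθ) = (+0.113249, -0.221887, -0.968473)
rvec = θ·k = (+0.045447, -0.089043, -0.388646)

rvec=(0.0454, -0.0890, -0.3886) tvec=(0.1191, 0.0593, 0.4521)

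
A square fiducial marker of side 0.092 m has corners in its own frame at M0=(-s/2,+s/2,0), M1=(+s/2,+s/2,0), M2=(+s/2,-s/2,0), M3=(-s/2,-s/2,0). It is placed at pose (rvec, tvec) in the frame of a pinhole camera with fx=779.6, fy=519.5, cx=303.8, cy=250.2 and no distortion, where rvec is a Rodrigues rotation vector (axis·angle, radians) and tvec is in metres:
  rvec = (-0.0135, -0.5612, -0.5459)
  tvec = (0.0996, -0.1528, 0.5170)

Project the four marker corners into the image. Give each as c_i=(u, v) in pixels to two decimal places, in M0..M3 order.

c0=(443.87, 155.75) c1=(524.89, 121.15) c2=(463.46, 41.40) c3=(374.50, 69.21)

Intrinsics K: fx=779.6, fy=519.5, cx=303.8, cy=250.2
Marker side s = 0.092 m; corners in marker frame (Z=0):
  M0 = (-0.0460, +0.0460, 0)
  M1 = (+0.0460, +0.0460, 0)
  M2 = (+0.0460, -0.0460, 0)
  M3 = (-0.0460, -0.0460, 0)
rvec = (-0.0135, -0.5612, -0.5459), |rvec| = θ = 0.78303 rad = 44.864°
Rodrigues: sinθ=0.70543, 1−cosθ=0.29122; R = I + sinθ·[k]× + (1−cosθ)·[k]×²:
    [+0.70887 +0.49540 -0.50208]
    [-0.48820 +0.85837 +0.15767]
    [+0.50908 +0.13335 +0.85032]
t = (0.0996, -0.1528, 0.5170) m
M0: Pc = R·M0+t = (+0.08978, -0.09086, +0.49972); u = 779.6·(+0.08978)/0.49972 + 303.8 = 443.8652, v = 519.5·(-0.09086)/0.49972 + 250.2 = 155.7452
M1: Pc = R·M1+t = (+0.15500, -0.13577, +0.54655); u = 779.6·(+0.15500)/0.54655 + 303.8 = 524.8861, v = 519.5·(-0.13577)/0.54655 + 250.2 = 121.1478
M2: Pc = R·M2+t = (+0.10942, -0.21474, +0.53428); u = 779.6·(+0.10942)/0.53428 + 303.8 = 463.4594, v = 519.5·(-0.21474)/0.53428 + 250.2 = 41.3997
M3: Pc = R·M3+t = (+0.04420, -0.16983, +0.48745); u = 779.6·(+0.04420)/0.48745 + 303.8 = 374.4973, v = 519.5·(-0.16983)/0.48745 + 250.2 = 69.2053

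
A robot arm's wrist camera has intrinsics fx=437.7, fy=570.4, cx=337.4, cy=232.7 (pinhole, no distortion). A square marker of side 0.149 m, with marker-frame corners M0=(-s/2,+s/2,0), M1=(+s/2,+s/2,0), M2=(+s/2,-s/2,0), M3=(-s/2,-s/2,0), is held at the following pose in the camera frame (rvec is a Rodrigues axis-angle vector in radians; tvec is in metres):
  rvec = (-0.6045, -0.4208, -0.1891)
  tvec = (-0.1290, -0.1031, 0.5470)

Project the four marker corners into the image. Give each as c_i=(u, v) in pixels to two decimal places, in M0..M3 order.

c0=(177.44, 185.90) c1=(304.86, 183.63) c2=(277.96, 78.33) c3=(164.91, 67.91)

Intrinsics K: fx=437.7, fy=570.4, cx=337.4, cy=232.7
Marker side s = 0.149 m; corners in marker frame (Z=0):
  M0 = (-0.0745, +0.0745, 0)
  M1 = (+0.0745, +0.0745, 0)
  M2 = (+0.0745, -0.0745, 0)
  M3 = (-0.0745, -0.0745, 0)
rvec = (-0.6045, -0.4208, -0.1891), |rvec| = θ = 0.76043 rad = 43.569°
Rodrigues: sinθ=0.68923, 1−cosθ=0.27546; R = I + sinθ·[k]× + (1−cosθ)·[k]×²:
    [+0.89861 +0.29257 -0.32695]
    [-0.05022 +0.80889 +0.58581]
    [+0.43586 -0.51000 +0.74157]
t = (-0.1290, -0.1031, 0.5470) m
M0: Pc = R·M0+t = (-0.17415, -0.03910, +0.47653); u = 437.7·(-0.17415)/0.47653 + 337.4 = 177.4417, v = 570.4·(-0.03910)/0.47653 + 232.7 = 185.9028
M1: Pc = R·M1+t = (-0.04026, -0.04658, +0.54148); u = 437.7·(-0.04026)/0.54148 + 337.4 = 304.8586, v = 570.4·(-0.04658)/0.54148 + 232.7 = 183.6330
M2: Pc = R·M2+t = (-0.08385, -0.16710, +0.61747); u = 437.7·(-0.08385)/0.61747 + 337.4 = 277.9619, v = 570.4·(-0.16710)/0.61747 + 232.7 = 78.3335
M3: Pc = R·M3+t = (-0.21774, -0.15962, +0.55252); u = 437.7·(-0.21774)/0.55252 + 337.4 = 164.9074, v = 570.4·(-0.15962)/0.55252 + 232.7 = 67.9145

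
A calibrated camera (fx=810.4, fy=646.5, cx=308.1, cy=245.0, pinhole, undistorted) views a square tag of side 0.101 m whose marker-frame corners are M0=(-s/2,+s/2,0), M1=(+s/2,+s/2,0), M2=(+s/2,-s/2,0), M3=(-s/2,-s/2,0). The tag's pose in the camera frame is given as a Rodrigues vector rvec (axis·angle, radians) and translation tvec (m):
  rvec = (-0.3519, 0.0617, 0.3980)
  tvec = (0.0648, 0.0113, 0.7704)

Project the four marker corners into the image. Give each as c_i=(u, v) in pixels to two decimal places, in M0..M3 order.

Intrinsics K: fx=810.4, fy=646.5, cx=308.1, cy=245.0
Marker side s = 0.101 m; corners in marker frame (Z=0):
  M0 = (-0.0505, +0.0505, 0)
  M1 = (+0.0505, +0.0505, 0)
  M2 = (+0.0505, -0.0505, 0)
  M3 = (-0.0505, -0.0505, 0)
rvec = (-0.3519, 0.0617, 0.3980), |rvec| = θ = 0.53483 rad = 30.644°
Rodrigues: sinθ=0.50970, 1−cosθ=0.13965; R = I + sinθ·[k]× + (1−cosθ)·[k]×²:
    [+0.92081 -0.38990 -0.00957]
    [+0.36870 +0.86221 +0.34735]
    [-0.12717 -0.32337 +0.93769]
t = (0.0648, 0.0113, 0.7704) m
M0: Pc = R·M0+t = (-0.00139, +0.03622, +0.76049); u = 810.4·(-0.00139)/0.76049 + 308.1 = 306.6182, v = 646.5·(+0.03622)/0.76049 + 245.0 = 275.7931
M1: Pc = R·M1+t = (+0.09161, +0.07346, +0.74765); u = 810.4·(+0.09161)/0.74765 + 308.1 = 407.4004, v = 646.5·(+0.07346)/0.74765 + 245.0 = 308.5225
M2: Pc = R·M2+t = (+0.13099, -0.01362, +0.78031); u = 810.4·(+0.13099)/0.78031 + 308.1 = 444.1421, v = 646.5·(-0.01362)/0.78031 + 245.0 = 233.7134
M3: Pc = R·M3+t = (+0.03799, -0.05086, +0.79315); u = 810.4·(+0.03799)/0.79315 + 308.1 = 346.9149, v = 646.5·(-0.05086)/0.79315 + 245.0 = 203.5432

c0=(306.62, 275.79) c1=(407.40, 308.52) c2=(444.14, 233.71) c3=(346.91, 203.54)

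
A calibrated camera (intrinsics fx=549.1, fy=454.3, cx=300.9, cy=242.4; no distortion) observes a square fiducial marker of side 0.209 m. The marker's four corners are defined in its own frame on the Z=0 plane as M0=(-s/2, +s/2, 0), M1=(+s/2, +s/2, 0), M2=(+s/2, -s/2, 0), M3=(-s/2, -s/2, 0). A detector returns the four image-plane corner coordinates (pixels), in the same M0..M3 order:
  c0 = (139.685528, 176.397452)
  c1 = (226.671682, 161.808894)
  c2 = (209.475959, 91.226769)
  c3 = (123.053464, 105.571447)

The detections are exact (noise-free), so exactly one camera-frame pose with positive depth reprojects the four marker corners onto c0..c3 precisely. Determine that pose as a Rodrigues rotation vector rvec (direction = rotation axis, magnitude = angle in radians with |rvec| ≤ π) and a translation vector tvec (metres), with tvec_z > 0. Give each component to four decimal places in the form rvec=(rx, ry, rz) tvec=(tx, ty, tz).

rvec=(-0.0441, -0.0083, -0.2028) tvec=(-0.2988, -0.3113, 1.3003)

Intrinsics K: fx=549.1, fy=454.3, cx=300.9, cy=242.4
Marker side s = 0.209 m; corners in marker frame (Z=0):
  M0 = (-0.1045, +0.1045, 0)
  M1 = (+0.1045, +0.1045, 0)
  M2 = (+0.1045, -0.1045, 0)
  M3 = (-0.1045, -0.1045, 0)
Detected image corners:
  c0 = (139.685528, 176.397452) px
  c1 = (226.671682, 161.808894) px
  c2 = (209.475959, 91.226769) px
  c3 = (123.053464, 105.571447) px
Planar DLT: solve 8×8 A·h = b for H (H[2,2]=1):
  H  [+416.55218 +75.16206 +174.73666]
  H  [-67.91213 +333.88164 +133.62183]
  H  [+0.00975 -0.03301 +1.00000]
B = K⁻¹H; ‖b₁‖=0.769047, ‖b₂‖=0.769047; λ = 2/(‖b₁‖+‖b₂‖) = 1.300310, sign → tz>0 ⇒ λ=+1.300310
r₁ = λ·B[:,0] = (+0.97948,-0.20114,+0.01268); r₂ = λ·B[:,1] = (+0.20151,+0.97855,-0.04292)
r₃ = r₁×r₂ = (-0.00377,+0.04459,+0.99900); SVD([r₁ r₂ r₃]) → R = UVᵀ:
  R  [+0.97948 +0.20151 -0.00377]
  R  [-0.20114 +0.97855 +0.04459]
  R  [+0.01268 -0.04292 +0.99900]
t = (-0.29876, -0.31135, +1.30031) m
tr R = 2.957023; θ = arccos((tr R − 1)/2) = 0.207681 rad = 11.899°
axis k = ((R−Rᵀ)₃₂, (R−Rᵀ)₁₃, (R−Rᵀ)₂₁) / (2 sinθ) = (-0.212213, -0.039895, -0.976409)
rvec = θ·k = (-0.044073, -0.008285, -0.202781)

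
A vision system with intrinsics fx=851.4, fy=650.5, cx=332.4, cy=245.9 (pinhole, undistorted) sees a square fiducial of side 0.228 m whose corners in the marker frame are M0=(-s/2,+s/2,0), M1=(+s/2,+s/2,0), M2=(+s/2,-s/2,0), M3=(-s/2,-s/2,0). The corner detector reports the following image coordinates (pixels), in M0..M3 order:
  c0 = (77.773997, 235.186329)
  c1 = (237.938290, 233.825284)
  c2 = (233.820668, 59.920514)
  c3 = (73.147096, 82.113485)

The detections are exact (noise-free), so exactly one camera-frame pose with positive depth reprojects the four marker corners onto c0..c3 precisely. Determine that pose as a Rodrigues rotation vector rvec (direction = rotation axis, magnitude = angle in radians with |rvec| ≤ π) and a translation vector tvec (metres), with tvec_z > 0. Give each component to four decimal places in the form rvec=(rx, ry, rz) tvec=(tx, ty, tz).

Intrinsics K: fx=851.4, fy=650.5, cx=332.4, cy=245.9
Marker side s = 0.228 m; corners in marker frame (Z=0):
  M0 = (-0.1140, +0.1140, 0)
  M1 = (+0.1140, +0.1140, 0)
  M2 = (+0.1140, -0.1140, 0)
  M3 = (-0.1140, -0.1140, 0)
Detected image corners:
  c0 = (77.773997, 235.186329) px
  c1 = (237.938290, 233.825284) px
  c2 = (233.820668, 59.920514) px
  c3 = (73.147096, 82.113485) px
Planar DLT: solve 8×8 A·h = b for H (H[2,2]=1):
  H  [+616.91596 +23.77730 +150.58624]
  H  [-136.55472 +718.60172 +153.40632]
  H  [-0.55677 +0.02910 +1.00000]
B = K⁻¹H; ‖b₁‖=1.094204, ‖b₂‖=1.094204; λ = 2/(‖b₁‖+‖b₂‖) = 0.913906, sign → tz>0 ⇒ λ=+0.913906
r₁ = λ·B[:,0] = (+0.86086,+0.00050,-0.50883); r₂ = λ·B[:,1] = (+0.01514,+0.99953,+0.02659)
r₃ = r₁×r₂ = (+0.50861,-0.03060,+0.86045); SVD([r₁ r₂ r₃]) → R = UVᵀ:
  R  [+0.86086 +0.01514 +0.50861]
  R  [+0.00050 +0.99953 -0.03060]
  R  [-0.50883 +0.02659 +0.86045]
t = (-0.19516, -0.12995, +0.91391) m
tr R = 2.720850; θ = arccos((tr R − 1)/2) = 0.534693 rad = 30.636°
axis k = ((R−Rᵀ)₃₂, (R−Rᵀ)₁₃, (R−Rᵀ)₂₁) / (2 sinθ) = (+0.056116, +0.998321, -0.014367)
rvec = θ·k = (+0.030005, +0.533796, -0.007682)

rvec=(0.0300, 0.5338, -0.0077) tvec=(-0.1952, -0.1299, 0.9139)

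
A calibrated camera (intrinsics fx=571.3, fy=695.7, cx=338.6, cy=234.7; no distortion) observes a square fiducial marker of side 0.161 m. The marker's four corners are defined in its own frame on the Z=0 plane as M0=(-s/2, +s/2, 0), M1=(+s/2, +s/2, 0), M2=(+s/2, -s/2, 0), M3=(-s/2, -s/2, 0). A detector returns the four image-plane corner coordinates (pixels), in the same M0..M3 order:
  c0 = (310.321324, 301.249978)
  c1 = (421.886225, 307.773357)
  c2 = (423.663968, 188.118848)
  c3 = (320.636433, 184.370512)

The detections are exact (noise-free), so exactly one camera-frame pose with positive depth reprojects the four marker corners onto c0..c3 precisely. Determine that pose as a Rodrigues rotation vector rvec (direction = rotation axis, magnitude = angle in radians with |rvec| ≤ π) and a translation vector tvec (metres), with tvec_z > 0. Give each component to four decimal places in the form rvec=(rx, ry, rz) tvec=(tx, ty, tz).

rvec=(-0.4488, 0.0964, 0.0607) tvec=(0.0452, 0.0102, 0.8580)

Intrinsics K: fx=571.3, fy=695.7, cx=338.6, cy=234.7
Marker side s = 0.161 m; corners in marker frame (Z=0):
  M0 = (-0.0805, +0.0805, 0)
  M1 = (+0.0805, +0.0805, 0)
  M2 = (+0.0805, -0.0805, 0)
  M3 = (-0.0805, -0.0805, 0)
Detected image corners:
  c0 = (310.321324, 301.249978) px
  c1 = (421.886225, 307.773357) px
  c2 = (423.663968, 188.118848) px
  c3 = (320.636433, 184.370512) px
Planar DLT: solve 8×8 A·h = b for H (H[2,2]=1):
  H  [+619.60371 -222.82602 +368.71355]
  H  [+1.13115 +611.50833 +242.96672]
  H  [-0.12398 -0.50120 +1.00000]
B = K⁻¹H; ‖b₁‖=1.165456, ‖b₂‖=1.165456; λ = 2/(‖b₁‖+‖b₂‖) = 0.858033, sign → tz>0 ⇒ λ=+0.858033
r₁ = λ·B[:,0] = (+0.99363,+0.03728,-0.10638); r₂ = λ·B[:,1] = (-0.07978,+0.89928,-0.43005)
r₃ = r₁×r₂ = (+0.07963,+0.43579,+0.89652); SVD([r₁ r₂ r₃]) → R = UVᵀ:
  R  [+0.99363 -0.07978 +0.07963]
  R  [+0.03728 +0.89928 +0.43579]
  R  [-0.10638 -0.43005 +0.89652]
t = (+0.04523, +0.01020, +0.85803) m
tr R = 2.789421; θ = arccos((tr R − 1)/2) = 0.463014 rad = 26.529°
axis k = ((R−Rᵀ)₃₂, (R−Rᵀ)₁₃, (R−Rᵀ)₂₁) / (2 sinθ) = (-0.969263, +0.208221, +0.131046)
rvec = θ·k = (-0.448782, +0.096409, +0.060676)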